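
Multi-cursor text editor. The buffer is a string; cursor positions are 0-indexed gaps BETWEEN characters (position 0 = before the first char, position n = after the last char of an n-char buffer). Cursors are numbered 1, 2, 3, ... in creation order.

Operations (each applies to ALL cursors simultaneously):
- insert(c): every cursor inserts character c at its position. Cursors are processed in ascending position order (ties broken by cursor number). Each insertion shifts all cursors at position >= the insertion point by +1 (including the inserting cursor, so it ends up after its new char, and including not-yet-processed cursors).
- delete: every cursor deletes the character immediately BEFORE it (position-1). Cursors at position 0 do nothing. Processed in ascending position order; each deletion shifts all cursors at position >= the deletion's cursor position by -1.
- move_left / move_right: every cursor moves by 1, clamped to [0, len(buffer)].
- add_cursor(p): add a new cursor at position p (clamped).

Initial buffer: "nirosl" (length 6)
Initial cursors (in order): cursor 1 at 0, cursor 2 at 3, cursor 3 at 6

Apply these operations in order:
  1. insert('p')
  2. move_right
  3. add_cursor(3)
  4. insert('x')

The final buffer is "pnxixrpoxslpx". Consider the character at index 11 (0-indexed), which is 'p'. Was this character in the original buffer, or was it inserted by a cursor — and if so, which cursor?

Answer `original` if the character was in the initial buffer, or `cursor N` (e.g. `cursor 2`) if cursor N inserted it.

After op 1 (insert('p')): buffer="pnirposlp" (len 9), cursors c1@1 c2@5 c3@9, authorship 1...2...3
After op 2 (move_right): buffer="pnirposlp" (len 9), cursors c1@2 c2@6 c3@9, authorship 1...2...3
After op 3 (add_cursor(3)): buffer="pnirposlp" (len 9), cursors c1@2 c4@3 c2@6 c3@9, authorship 1...2...3
After op 4 (insert('x')): buffer="pnxixrpoxslpx" (len 13), cursors c1@3 c4@5 c2@9 c3@13, authorship 1.1.4.2.2..33
Authorship (.=original, N=cursor N): 1 . 1 . 4 . 2 . 2 . . 3 3
Index 11: author = 3

Answer: cursor 3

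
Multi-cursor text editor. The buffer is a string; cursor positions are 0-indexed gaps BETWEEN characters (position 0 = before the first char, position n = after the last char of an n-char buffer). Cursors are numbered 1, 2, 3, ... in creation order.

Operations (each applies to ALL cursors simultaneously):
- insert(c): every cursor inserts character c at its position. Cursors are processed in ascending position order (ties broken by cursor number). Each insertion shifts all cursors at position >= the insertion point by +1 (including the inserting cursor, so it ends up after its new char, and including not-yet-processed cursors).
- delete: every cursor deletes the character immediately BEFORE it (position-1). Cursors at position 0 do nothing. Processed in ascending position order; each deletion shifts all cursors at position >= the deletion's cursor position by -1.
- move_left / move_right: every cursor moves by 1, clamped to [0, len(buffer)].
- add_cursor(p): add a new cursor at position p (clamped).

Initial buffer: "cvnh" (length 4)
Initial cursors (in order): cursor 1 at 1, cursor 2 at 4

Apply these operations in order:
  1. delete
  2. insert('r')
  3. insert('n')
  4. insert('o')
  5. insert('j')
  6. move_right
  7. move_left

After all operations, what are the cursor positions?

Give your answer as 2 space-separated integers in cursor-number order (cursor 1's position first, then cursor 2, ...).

After op 1 (delete): buffer="vn" (len 2), cursors c1@0 c2@2, authorship ..
After op 2 (insert('r')): buffer="rvnr" (len 4), cursors c1@1 c2@4, authorship 1..2
After op 3 (insert('n')): buffer="rnvnrn" (len 6), cursors c1@2 c2@6, authorship 11..22
After op 4 (insert('o')): buffer="rnovnrno" (len 8), cursors c1@3 c2@8, authorship 111..222
After op 5 (insert('j')): buffer="rnojvnrnoj" (len 10), cursors c1@4 c2@10, authorship 1111..2222
After op 6 (move_right): buffer="rnojvnrnoj" (len 10), cursors c1@5 c2@10, authorship 1111..2222
After op 7 (move_left): buffer="rnojvnrnoj" (len 10), cursors c1@4 c2@9, authorship 1111..2222

Answer: 4 9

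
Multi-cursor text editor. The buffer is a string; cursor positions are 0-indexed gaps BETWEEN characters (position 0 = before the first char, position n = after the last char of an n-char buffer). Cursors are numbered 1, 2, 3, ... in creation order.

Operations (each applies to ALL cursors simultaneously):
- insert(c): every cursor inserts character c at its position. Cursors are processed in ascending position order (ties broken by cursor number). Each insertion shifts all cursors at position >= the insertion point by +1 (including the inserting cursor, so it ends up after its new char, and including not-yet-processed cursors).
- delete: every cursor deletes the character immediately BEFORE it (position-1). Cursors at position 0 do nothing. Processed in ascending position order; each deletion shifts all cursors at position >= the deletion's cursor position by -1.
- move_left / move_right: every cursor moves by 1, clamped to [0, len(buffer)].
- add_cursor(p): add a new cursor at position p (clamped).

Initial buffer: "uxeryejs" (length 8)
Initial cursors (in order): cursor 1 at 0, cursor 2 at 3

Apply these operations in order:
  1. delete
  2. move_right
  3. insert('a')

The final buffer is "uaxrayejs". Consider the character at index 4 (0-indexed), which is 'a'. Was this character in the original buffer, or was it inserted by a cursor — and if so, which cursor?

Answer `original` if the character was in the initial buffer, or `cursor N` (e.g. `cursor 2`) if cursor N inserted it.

After op 1 (delete): buffer="uxryejs" (len 7), cursors c1@0 c2@2, authorship .......
After op 2 (move_right): buffer="uxryejs" (len 7), cursors c1@1 c2@3, authorship .......
After op 3 (insert('a')): buffer="uaxrayejs" (len 9), cursors c1@2 c2@5, authorship .1..2....
Authorship (.=original, N=cursor N): . 1 . . 2 . . . .
Index 4: author = 2

Answer: cursor 2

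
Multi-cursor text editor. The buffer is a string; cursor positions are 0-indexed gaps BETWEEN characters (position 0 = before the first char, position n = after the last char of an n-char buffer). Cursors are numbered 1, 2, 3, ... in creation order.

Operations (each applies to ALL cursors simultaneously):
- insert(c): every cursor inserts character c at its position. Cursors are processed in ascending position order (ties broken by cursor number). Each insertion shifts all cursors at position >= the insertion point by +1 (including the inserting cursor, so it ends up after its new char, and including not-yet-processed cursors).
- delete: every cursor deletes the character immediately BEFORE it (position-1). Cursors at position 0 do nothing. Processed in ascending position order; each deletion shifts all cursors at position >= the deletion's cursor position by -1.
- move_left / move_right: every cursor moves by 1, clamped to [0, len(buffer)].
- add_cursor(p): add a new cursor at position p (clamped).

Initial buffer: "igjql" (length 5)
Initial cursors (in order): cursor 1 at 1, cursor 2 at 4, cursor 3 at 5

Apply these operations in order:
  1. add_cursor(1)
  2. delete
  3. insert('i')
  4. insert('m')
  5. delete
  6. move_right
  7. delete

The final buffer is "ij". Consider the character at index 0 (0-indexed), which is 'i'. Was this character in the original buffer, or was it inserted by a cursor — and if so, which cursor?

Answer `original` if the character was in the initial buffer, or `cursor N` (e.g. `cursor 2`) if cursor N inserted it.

After op 1 (add_cursor(1)): buffer="igjql" (len 5), cursors c1@1 c4@1 c2@4 c3@5, authorship .....
After op 2 (delete): buffer="gj" (len 2), cursors c1@0 c4@0 c2@2 c3@2, authorship ..
After op 3 (insert('i')): buffer="iigjii" (len 6), cursors c1@2 c4@2 c2@6 c3@6, authorship 14..23
After op 4 (insert('m')): buffer="iimmgjiimm" (len 10), cursors c1@4 c4@4 c2@10 c3@10, authorship 1414..2323
After op 5 (delete): buffer="iigjii" (len 6), cursors c1@2 c4@2 c2@6 c3@6, authorship 14..23
After op 6 (move_right): buffer="iigjii" (len 6), cursors c1@3 c4@3 c2@6 c3@6, authorship 14..23
After op 7 (delete): buffer="ij" (len 2), cursors c1@1 c4@1 c2@2 c3@2, authorship 1.
Authorship (.=original, N=cursor N): 1 .
Index 0: author = 1

Answer: cursor 1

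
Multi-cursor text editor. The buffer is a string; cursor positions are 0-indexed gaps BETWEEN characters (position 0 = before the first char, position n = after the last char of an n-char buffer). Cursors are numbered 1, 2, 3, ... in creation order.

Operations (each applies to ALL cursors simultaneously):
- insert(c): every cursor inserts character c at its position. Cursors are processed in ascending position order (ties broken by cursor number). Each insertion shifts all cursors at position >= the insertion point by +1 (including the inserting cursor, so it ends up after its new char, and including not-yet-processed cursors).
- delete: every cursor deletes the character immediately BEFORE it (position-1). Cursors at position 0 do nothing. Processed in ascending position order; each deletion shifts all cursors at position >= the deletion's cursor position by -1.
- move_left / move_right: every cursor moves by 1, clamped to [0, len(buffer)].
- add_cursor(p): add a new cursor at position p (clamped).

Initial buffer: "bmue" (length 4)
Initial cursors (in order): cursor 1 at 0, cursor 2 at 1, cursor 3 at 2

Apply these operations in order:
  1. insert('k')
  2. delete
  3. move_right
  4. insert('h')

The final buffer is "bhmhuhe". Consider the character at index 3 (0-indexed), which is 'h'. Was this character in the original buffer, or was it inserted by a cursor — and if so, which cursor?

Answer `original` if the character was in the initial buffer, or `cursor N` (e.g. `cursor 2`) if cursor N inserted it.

After op 1 (insert('k')): buffer="kbkmkue" (len 7), cursors c1@1 c2@3 c3@5, authorship 1.2.3..
After op 2 (delete): buffer="bmue" (len 4), cursors c1@0 c2@1 c3@2, authorship ....
After op 3 (move_right): buffer="bmue" (len 4), cursors c1@1 c2@2 c3@3, authorship ....
After op 4 (insert('h')): buffer="bhmhuhe" (len 7), cursors c1@2 c2@4 c3@6, authorship .1.2.3.
Authorship (.=original, N=cursor N): . 1 . 2 . 3 .
Index 3: author = 2

Answer: cursor 2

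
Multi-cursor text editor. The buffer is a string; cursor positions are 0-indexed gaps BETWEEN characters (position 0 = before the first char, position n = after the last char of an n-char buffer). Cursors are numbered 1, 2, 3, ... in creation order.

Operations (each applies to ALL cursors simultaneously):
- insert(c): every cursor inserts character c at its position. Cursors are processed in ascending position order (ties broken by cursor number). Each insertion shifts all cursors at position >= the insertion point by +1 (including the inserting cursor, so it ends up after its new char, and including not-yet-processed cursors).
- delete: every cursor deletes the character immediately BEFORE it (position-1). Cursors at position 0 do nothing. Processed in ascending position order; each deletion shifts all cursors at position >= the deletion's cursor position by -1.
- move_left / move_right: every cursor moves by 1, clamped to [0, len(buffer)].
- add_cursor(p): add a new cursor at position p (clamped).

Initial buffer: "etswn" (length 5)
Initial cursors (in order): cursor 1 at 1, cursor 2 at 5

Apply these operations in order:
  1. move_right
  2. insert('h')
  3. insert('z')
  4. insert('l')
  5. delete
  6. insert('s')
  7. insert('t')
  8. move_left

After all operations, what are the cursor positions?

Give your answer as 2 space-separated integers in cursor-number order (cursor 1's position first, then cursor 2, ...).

Answer: 5 12

Derivation:
After op 1 (move_right): buffer="etswn" (len 5), cursors c1@2 c2@5, authorship .....
After op 2 (insert('h')): buffer="ethswnh" (len 7), cursors c1@3 c2@7, authorship ..1...2
After op 3 (insert('z')): buffer="ethzswnhz" (len 9), cursors c1@4 c2@9, authorship ..11...22
After op 4 (insert('l')): buffer="ethzlswnhzl" (len 11), cursors c1@5 c2@11, authorship ..111...222
After op 5 (delete): buffer="ethzswnhz" (len 9), cursors c1@4 c2@9, authorship ..11...22
After op 6 (insert('s')): buffer="ethzsswnhzs" (len 11), cursors c1@5 c2@11, authorship ..111...222
After op 7 (insert('t')): buffer="ethzstswnhzst" (len 13), cursors c1@6 c2@13, authorship ..1111...2222
After op 8 (move_left): buffer="ethzstswnhzst" (len 13), cursors c1@5 c2@12, authorship ..1111...2222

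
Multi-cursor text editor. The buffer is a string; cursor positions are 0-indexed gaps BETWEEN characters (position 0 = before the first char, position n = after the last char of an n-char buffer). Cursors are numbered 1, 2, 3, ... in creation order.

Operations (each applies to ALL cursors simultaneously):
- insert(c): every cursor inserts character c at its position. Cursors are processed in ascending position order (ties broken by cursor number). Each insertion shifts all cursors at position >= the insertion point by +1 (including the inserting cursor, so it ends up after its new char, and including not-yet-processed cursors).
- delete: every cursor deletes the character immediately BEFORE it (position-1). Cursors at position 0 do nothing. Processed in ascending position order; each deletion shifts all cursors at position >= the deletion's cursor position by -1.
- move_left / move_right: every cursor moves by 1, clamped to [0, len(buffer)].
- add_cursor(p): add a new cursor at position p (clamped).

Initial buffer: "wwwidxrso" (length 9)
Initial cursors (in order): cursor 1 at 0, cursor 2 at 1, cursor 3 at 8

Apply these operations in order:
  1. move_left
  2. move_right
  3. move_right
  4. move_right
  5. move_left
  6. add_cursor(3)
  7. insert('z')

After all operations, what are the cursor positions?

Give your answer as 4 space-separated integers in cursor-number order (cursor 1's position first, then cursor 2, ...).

Answer: 4 4 12 6

Derivation:
After op 1 (move_left): buffer="wwwidxrso" (len 9), cursors c1@0 c2@0 c3@7, authorship .........
After op 2 (move_right): buffer="wwwidxrso" (len 9), cursors c1@1 c2@1 c3@8, authorship .........
After op 3 (move_right): buffer="wwwidxrso" (len 9), cursors c1@2 c2@2 c3@9, authorship .........
After op 4 (move_right): buffer="wwwidxrso" (len 9), cursors c1@3 c2@3 c3@9, authorship .........
After op 5 (move_left): buffer="wwwidxrso" (len 9), cursors c1@2 c2@2 c3@8, authorship .........
After op 6 (add_cursor(3)): buffer="wwwidxrso" (len 9), cursors c1@2 c2@2 c4@3 c3@8, authorship .........
After op 7 (insert('z')): buffer="wwzzwzidxrszo" (len 13), cursors c1@4 c2@4 c4@6 c3@12, authorship ..12.4.....3.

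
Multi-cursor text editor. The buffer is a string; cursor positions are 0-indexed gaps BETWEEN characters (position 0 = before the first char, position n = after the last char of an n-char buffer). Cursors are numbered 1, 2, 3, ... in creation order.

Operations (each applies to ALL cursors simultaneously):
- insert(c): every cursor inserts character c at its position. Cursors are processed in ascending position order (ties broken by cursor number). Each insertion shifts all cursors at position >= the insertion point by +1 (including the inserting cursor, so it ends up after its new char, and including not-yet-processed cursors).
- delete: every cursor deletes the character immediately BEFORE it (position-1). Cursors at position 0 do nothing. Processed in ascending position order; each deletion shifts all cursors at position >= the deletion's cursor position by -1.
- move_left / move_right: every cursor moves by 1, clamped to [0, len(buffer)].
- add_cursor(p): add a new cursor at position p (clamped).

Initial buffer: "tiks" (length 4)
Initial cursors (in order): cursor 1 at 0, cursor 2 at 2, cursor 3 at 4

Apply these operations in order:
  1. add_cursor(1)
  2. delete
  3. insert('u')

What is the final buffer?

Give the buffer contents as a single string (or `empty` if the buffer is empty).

After op 1 (add_cursor(1)): buffer="tiks" (len 4), cursors c1@0 c4@1 c2@2 c3@4, authorship ....
After op 2 (delete): buffer="k" (len 1), cursors c1@0 c2@0 c4@0 c3@1, authorship .
After op 3 (insert('u')): buffer="uuuku" (len 5), cursors c1@3 c2@3 c4@3 c3@5, authorship 124.3

Answer: uuuku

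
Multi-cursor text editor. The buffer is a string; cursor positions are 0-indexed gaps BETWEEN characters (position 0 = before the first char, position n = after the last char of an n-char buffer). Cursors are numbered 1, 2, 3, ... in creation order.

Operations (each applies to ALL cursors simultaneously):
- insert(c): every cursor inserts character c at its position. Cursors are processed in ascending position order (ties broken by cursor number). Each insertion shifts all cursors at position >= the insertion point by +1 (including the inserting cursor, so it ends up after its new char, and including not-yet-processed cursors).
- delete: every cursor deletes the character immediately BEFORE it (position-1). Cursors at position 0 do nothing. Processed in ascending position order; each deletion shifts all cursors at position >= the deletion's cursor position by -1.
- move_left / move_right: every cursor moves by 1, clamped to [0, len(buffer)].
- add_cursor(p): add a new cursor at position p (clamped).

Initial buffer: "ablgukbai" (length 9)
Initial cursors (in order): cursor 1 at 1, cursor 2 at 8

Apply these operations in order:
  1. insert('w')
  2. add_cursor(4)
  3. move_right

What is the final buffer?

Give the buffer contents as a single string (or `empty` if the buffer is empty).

After op 1 (insert('w')): buffer="awblgukbawi" (len 11), cursors c1@2 c2@10, authorship .1.......2.
After op 2 (add_cursor(4)): buffer="awblgukbawi" (len 11), cursors c1@2 c3@4 c2@10, authorship .1.......2.
After op 3 (move_right): buffer="awblgukbawi" (len 11), cursors c1@3 c3@5 c2@11, authorship .1.......2.

Answer: awblgukbawi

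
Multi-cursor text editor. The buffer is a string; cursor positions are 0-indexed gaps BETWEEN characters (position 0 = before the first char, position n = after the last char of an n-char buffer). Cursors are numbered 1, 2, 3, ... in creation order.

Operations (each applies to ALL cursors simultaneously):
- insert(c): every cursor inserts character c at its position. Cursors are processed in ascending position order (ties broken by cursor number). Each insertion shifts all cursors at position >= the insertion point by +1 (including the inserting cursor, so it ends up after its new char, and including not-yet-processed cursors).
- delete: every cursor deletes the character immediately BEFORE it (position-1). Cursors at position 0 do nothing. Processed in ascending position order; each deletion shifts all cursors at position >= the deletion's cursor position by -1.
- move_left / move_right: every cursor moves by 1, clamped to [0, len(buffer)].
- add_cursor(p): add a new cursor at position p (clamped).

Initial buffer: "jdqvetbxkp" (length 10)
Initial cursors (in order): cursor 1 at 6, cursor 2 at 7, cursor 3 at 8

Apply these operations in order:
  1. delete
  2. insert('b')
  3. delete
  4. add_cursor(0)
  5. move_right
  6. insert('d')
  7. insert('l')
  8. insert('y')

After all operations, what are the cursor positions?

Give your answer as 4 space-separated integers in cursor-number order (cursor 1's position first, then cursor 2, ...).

Answer: 18 18 18 4

Derivation:
After op 1 (delete): buffer="jdqvekp" (len 7), cursors c1@5 c2@5 c3@5, authorship .......
After op 2 (insert('b')): buffer="jdqvebbbkp" (len 10), cursors c1@8 c2@8 c3@8, authorship .....123..
After op 3 (delete): buffer="jdqvekp" (len 7), cursors c1@5 c2@5 c3@5, authorship .......
After op 4 (add_cursor(0)): buffer="jdqvekp" (len 7), cursors c4@0 c1@5 c2@5 c3@5, authorship .......
After op 5 (move_right): buffer="jdqvekp" (len 7), cursors c4@1 c1@6 c2@6 c3@6, authorship .......
After op 6 (insert('d')): buffer="jddqvekdddp" (len 11), cursors c4@2 c1@10 c2@10 c3@10, authorship .4.....123.
After op 7 (insert('l')): buffer="jdldqvekdddlllp" (len 15), cursors c4@3 c1@14 c2@14 c3@14, authorship .44.....123123.
After op 8 (insert('y')): buffer="jdlydqvekdddlllyyyp" (len 19), cursors c4@4 c1@18 c2@18 c3@18, authorship .444.....123123123.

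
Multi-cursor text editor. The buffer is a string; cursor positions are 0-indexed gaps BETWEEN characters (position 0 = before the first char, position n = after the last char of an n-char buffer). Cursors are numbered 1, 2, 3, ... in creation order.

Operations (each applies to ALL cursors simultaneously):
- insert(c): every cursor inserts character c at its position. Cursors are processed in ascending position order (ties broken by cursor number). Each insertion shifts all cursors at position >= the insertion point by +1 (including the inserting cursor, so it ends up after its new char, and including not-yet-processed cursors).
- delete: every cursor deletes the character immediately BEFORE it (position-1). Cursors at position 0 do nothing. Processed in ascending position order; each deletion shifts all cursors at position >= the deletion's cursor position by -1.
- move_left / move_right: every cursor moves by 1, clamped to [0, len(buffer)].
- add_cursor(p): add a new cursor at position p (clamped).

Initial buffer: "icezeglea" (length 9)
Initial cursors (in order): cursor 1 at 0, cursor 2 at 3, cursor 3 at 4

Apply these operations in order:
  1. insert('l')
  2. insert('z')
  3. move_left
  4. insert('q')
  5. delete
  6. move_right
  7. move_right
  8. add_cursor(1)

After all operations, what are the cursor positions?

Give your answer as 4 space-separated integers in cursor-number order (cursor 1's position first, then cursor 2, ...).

Answer: 3 8 11 1

Derivation:
After op 1 (insert('l')): buffer="licelzleglea" (len 12), cursors c1@1 c2@5 c3@7, authorship 1...2.3.....
After op 2 (insert('z')): buffer="lzicelzzlzeglea" (len 15), cursors c1@2 c2@7 c3@10, authorship 11...22.33.....
After op 3 (move_left): buffer="lzicelzzlzeglea" (len 15), cursors c1@1 c2@6 c3@9, authorship 11...22.33.....
After op 4 (insert('q')): buffer="lqzicelqzzlqzeglea" (len 18), cursors c1@2 c2@8 c3@12, authorship 111...222.333.....
After op 5 (delete): buffer="lzicelzzlzeglea" (len 15), cursors c1@1 c2@6 c3@9, authorship 11...22.33.....
After op 6 (move_right): buffer="lzicelzzlzeglea" (len 15), cursors c1@2 c2@7 c3@10, authorship 11...22.33.....
After op 7 (move_right): buffer="lzicelzzlzeglea" (len 15), cursors c1@3 c2@8 c3@11, authorship 11...22.33.....
After op 8 (add_cursor(1)): buffer="lzicelzzlzeglea" (len 15), cursors c4@1 c1@3 c2@8 c3@11, authorship 11...22.33.....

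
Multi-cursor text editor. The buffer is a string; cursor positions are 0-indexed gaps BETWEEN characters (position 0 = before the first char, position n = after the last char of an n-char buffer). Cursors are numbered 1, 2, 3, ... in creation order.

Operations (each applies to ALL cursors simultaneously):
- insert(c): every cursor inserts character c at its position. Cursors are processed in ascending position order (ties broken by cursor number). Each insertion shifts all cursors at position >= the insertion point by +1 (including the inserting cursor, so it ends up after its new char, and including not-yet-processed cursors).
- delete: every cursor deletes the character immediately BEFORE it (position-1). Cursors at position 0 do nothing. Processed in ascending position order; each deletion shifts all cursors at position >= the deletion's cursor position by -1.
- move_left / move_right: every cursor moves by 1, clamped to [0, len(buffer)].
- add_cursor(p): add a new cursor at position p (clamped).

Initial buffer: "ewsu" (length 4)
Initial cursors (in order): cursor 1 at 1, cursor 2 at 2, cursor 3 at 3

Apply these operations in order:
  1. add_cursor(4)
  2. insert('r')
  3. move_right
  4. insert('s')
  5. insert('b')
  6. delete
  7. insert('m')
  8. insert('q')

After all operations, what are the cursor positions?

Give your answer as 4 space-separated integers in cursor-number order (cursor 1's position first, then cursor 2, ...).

Answer: 6 11 16 20

Derivation:
After op 1 (add_cursor(4)): buffer="ewsu" (len 4), cursors c1@1 c2@2 c3@3 c4@4, authorship ....
After op 2 (insert('r')): buffer="erwrsrur" (len 8), cursors c1@2 c2@4 c3@6 c4@8, authorship .1.2.3.4
After op 3 (move_right): buffer="erwrsrur" (len 8), cursors c1@3 c2@5 c3@7 c4@8, authorship .1.2.3.4
After op 4 (insert('s')): buffer="erwsrssrusrs" (len 12), cursors c1@4 c2@7 c3@10 c4@12, authorship .1.12.23.344
After op 5 (insert('b')): buffer="erwsbrssbrusbrsb" (len 16), cursors c1@5 c2@9 c3@13 c4@16, authorship .1.112.223.33444
After op 6 (delete): buffer="erwsrssrusrs" (len 12), cursors c1@4 c2@7 c3@10 c4@12, authorship .1.12.23.344
After op 7 (insert('m')): buffer="erwsmrssmrusmrsm" (len 16), cursors c1@5 c2@9 c3@13 c4@16, authorship .1.112.223.33444
After op 8 (insert('q')): buffer="erwsmqrssmqrusmqrsmq" (len 20), cursors c1@6 c2@11 c3@16 c4@20, authorship .1.1112.2223.3334444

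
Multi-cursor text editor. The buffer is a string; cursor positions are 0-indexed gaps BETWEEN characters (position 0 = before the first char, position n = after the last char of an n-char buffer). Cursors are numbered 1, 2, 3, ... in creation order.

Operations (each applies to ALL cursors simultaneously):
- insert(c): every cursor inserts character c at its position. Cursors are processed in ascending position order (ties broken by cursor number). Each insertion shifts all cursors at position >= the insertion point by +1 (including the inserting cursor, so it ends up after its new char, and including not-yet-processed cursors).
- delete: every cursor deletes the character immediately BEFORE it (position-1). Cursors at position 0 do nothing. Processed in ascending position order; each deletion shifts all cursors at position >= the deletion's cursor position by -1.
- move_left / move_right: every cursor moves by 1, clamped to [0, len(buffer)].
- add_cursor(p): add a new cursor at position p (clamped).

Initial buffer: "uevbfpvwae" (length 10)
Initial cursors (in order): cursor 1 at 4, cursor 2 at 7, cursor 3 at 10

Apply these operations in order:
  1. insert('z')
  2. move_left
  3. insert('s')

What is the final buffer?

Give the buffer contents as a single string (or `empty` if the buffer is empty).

After op 1 (insert('z')): buffer="uevbzfpvzwaez" (len 13), cursors c1@5 c2@9 c3@13, authorship ....1...2...3
After op 2 (move_left): buffer="uevbzfpvzwaez" (len 13), cursors c1@4 c2@8 c3@12, authorship ....1...2...3
After op 3 (insert('s')): buffer="uevbszfpvszwaesz" (len 16), cursors c1@5 c2@10 c3@15, authorship ....11...22...33

Answer: uevbszfpvszwaesz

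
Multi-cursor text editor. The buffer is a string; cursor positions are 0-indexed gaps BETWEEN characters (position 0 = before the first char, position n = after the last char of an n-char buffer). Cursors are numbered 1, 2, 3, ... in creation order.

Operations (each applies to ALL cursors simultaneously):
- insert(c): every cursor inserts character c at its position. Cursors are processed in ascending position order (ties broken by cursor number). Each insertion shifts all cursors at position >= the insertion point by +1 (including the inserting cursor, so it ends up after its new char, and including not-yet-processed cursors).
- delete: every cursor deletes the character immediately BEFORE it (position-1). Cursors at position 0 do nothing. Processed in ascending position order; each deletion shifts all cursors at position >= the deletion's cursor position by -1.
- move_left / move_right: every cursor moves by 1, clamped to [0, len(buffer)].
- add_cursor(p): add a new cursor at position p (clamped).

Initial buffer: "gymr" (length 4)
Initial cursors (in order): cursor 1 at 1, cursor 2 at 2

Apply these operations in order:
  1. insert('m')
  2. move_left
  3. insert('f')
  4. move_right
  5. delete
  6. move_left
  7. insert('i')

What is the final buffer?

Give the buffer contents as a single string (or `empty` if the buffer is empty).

Answer: gifyifmr

Derivation:
After op 1 (insert('m')): buffer="gmymmr" (len 6), cursors c1@2 c2@4, authorship .1.2..
After op 2 (move_left): buffer="gmymmr" (len 6), cursors c1@1 c2@3, authorship .1.2..
After op 3 (insert('f')): buffer="gfmyfmmr" (len 8), cursors c1@2 c2@5, authorship .11.22..
After op 4 (move_right): buffer="gfmyfmmr" (len 8), cursors c1@3 c2@6, authorship .11.22..
After op 5 (delete): buffer="gfyfmr" (len 6), cursors c1@2 c2@4, authorship .1.2..
After op 6 (move_left): buffer="gfyfmr" (len 6), cursors c1@1 c2@3, authorship .1.2..
After op 7 (insert('i')): buffer="gifyifmr" (len 8), cursors c1@2 c2@5, authorship .11.22..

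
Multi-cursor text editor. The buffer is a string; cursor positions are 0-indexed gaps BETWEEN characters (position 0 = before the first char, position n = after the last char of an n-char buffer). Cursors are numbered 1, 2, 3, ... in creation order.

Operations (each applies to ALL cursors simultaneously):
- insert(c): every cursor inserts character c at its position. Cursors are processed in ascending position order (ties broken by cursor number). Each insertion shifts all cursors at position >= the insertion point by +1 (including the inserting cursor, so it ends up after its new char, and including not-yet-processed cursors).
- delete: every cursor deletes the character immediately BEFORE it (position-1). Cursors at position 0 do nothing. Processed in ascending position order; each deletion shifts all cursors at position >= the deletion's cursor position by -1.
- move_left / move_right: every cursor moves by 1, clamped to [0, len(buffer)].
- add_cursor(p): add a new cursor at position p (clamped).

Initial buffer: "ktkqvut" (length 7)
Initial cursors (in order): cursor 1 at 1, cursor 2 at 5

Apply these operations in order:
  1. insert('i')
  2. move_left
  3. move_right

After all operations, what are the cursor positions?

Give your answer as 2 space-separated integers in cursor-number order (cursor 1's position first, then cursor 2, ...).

After op 1 (insert('i')): buffer="kitkqviut" (len 9), cursors c1@2 c2@7, authorship .1....2..
After op 2 (move_left): buffer="kitkqviut" (len 9), cursors c1@1 c2@6, authorship .1....2..
After op 3 (move_right): buffer="kitkqviut" (len 9), cursors c1@2 c2@7, authorship .1....2..

Answer: 2 7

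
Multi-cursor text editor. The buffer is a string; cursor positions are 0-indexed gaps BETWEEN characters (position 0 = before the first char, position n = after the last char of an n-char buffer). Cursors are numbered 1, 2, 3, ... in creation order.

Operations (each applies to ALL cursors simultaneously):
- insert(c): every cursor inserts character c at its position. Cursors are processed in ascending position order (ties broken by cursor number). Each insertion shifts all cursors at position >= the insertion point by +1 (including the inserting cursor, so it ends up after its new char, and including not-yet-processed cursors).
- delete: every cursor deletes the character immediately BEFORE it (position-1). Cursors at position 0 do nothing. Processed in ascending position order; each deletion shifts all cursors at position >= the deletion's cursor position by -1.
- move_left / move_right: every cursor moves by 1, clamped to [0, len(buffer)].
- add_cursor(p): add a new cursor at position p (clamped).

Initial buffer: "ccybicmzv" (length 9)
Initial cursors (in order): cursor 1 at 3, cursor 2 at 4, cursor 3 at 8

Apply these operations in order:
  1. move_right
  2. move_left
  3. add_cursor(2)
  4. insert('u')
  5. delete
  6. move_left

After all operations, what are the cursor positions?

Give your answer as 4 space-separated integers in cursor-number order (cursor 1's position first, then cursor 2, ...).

After op 1 (move_right): buffer="ccybicmzv" (len 9), cursors c1@4 c2@5 c3@9, authorship .........
After op 2 (move_left): buffer="ccybicmzv" (len 9), cursors c1@3 c2@4 c3@8, authorship .........
After op 3 (add_cursor(2)): buffer="ccybicmzv" (len 9), cursors c4@2 c1@3 c2@4 c3@8, authorship .........
After op 4 (insert('u')): buffer="ccuyubuicmzuv" (len 13), cursors c4@3 c1@5 c2@7 c3@12, authorship ..4.1.2....3.
After op 5 (delete): buffer="ccybicmzv" (len 9), cursors c4@2 c1@3 c2@4 c3@8, authorship .........
After op 6 (move_left): buffer="ccybicmzv" (len 9), cursors c4@1 c1@2 c2@3 c3@7, authorship .........

Answer: 2 3 7 1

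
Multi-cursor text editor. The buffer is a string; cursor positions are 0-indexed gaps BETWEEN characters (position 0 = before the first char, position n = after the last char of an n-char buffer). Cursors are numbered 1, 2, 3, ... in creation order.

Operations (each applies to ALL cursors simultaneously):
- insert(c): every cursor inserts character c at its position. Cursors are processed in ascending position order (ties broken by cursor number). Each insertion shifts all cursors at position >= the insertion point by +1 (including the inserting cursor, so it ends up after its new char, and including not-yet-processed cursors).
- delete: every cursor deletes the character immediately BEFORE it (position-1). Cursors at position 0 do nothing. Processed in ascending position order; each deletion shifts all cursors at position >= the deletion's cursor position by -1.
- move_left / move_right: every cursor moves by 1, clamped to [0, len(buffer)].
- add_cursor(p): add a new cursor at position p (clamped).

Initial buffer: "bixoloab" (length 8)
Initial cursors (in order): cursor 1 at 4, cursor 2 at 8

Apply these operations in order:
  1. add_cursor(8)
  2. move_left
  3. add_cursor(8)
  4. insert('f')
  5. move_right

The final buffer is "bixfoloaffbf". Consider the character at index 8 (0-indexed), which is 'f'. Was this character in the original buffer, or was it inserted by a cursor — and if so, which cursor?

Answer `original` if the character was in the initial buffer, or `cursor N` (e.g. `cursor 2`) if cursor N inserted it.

After op 1 (add_cursor(8)): buffer="bixoloab" (len 8), cursors c1@4 c2@8 c3@8, authorship ........
After op 2 (move_left): buffer="bixoloab" (len 8), cursors c1@3 c2@7 c3@7, authorship ........
After op 3 (add_cursor(8)): buffer="bixoloab" (len 8), cursors c1@3 c2@7 c3@7 c4@8, authorship ........
After op 4 (insert('f')): buffer="bixfoloaffbf" (len 12), cursors c1@4 c2@10 c3@10 c4@12, authorship ...1....23.4
After op 5 (move_right): buffer="bixfoloaffbf" (len 12), cursors c1@5 c2@11 c3@11 c4@12, authorship ...1....23.4
Authorship (.=original, N=cursor N): . . . 1 . . . . 2 3 . 4
Index 8: author = 2

Answer: cursor 2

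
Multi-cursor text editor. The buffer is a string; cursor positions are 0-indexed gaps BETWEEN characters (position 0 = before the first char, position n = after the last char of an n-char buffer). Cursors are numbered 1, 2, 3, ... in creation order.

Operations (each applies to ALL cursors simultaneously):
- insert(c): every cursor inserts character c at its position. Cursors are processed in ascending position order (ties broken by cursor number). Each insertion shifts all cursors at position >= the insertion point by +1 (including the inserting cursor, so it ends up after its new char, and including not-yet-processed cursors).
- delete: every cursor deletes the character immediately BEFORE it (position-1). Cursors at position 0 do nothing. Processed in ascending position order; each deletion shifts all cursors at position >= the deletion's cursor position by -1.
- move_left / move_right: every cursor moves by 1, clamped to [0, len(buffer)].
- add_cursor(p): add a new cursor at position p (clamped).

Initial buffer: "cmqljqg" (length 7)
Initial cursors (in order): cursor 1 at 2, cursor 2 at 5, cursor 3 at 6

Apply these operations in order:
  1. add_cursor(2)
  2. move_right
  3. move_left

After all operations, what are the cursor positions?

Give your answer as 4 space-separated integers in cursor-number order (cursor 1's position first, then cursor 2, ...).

After op 1 (add_cursor(2)): buffer="cmqljqg" (len 7), cursors c1@2 c4@2 c2@5 c3@6, authorship .......
After op 2 (move_right): buffer="cmqljqg" (len 7), cursors c1@3 c4@3 c2@6 c3@7, authorship .......
After op 3 (move_left): buffer="cmqljqg" (len 7), cursors c1@2 c4@2 c2@5 c3@6, authorship .......

Answer: 2 5 6 2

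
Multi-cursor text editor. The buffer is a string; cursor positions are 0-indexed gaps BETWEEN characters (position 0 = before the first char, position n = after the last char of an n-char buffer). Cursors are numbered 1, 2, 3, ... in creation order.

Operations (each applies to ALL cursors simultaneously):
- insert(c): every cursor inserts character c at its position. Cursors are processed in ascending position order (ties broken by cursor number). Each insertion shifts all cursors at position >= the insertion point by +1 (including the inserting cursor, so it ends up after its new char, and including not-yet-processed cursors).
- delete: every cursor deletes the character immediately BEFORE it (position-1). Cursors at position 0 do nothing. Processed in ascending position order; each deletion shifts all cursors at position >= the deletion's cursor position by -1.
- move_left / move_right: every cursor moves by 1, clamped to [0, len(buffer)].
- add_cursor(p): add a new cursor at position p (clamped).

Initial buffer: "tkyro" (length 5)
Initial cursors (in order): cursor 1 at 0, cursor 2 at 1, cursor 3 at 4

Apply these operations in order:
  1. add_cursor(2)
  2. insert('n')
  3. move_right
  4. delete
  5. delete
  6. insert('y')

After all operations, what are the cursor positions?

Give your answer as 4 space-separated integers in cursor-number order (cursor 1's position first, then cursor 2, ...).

Answer: 3 3 5 3

Derivation:
After op 1 (add_cursor(2)): buffer="tkyro" (len 5), cursors c1@0 c2@1 c4@2 c3@4, authorship .....
After op 2 (insert('n')): buffer="ntnknyrno" (len 9), cursors c1@1 c2@3 c4@5 c3@8, authorship 1.2.4..3.
After op 3 (move_right): buffer="ntnknyrno" (len 9), cursors c1@2 c2@4 c4@6 c3@9, authorship 1.2.4..3.
After op 4 (delete): buffer="nnnrn" (len 5), cursors c1@1 c2@2 c4@3 c3@5, authorship 124.3
After op 5 (delete): buffer="r" (len 1), cursors c1@0 c2@0 c4@0 c3@1, authorship .
After op 6 (insert('y')): buffer="yyyry" (len 5), cursors c1@3 c2@3 c4@3 c3@5, authorship 124.3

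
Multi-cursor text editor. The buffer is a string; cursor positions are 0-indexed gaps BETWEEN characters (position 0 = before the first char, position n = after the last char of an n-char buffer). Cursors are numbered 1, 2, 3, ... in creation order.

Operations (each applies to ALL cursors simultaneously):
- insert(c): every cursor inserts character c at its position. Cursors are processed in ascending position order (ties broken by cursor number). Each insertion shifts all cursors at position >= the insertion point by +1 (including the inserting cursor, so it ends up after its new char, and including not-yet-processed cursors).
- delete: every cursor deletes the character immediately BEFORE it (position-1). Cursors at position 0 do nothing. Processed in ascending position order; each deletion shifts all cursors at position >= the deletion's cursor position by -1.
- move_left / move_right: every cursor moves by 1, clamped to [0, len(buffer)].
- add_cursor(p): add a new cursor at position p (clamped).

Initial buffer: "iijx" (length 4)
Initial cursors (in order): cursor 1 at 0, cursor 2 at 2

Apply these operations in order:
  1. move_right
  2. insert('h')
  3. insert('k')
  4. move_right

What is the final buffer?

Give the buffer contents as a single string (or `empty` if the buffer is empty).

After op 1 (move_right): buffer="iijx" (len 4), cursors c1@1 c2@3, authorship ....
After op 2 (insert('h')): buffer="ihijhx" (len 6), cursors c1@2 c2@5, authorship .1..2.
After op 3 (insert('k')): buffer="ihkijhkx" (len 8), cursors c1@3 c2@7, authorship .11..22.
After op 4 (move_right): buffer="ihkijhkx" (len 8), cursors c1@4 c2@8, authorship .11..22.

Answer: ihkijhkx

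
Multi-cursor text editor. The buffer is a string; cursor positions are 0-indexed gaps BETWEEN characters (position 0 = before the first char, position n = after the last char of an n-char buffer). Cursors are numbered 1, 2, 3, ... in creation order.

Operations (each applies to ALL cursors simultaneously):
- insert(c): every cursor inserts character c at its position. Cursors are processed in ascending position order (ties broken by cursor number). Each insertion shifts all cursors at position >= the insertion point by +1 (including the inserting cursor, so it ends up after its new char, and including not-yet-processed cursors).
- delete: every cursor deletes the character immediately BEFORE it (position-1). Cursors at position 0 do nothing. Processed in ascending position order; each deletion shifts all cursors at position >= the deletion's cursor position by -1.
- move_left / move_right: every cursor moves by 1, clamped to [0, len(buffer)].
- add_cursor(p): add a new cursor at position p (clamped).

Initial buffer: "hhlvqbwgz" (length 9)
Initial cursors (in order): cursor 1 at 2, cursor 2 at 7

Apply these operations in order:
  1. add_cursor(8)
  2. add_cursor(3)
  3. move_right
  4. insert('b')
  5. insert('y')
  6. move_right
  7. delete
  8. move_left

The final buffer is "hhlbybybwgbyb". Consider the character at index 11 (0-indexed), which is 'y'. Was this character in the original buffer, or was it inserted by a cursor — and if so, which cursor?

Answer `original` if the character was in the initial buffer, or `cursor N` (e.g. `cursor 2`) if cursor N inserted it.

Answer: cursor 2

Derivation:
After op 1 (add_cursor(8)): buffer="hhlvqbwgz" (len 9), cursors c1@2 c2@7 c3@8, authorship .........
After op 2 (add_cursor(3)): buffer="hhlvqbwgz" (len 9), cursors c1@2 c4@3 c2@7 c3@8, authorship .........
After op 3 (move_right): buffer="hhlvqbwgz" (len 9), cursors c1@3 c4@4 c2@8 c3@9, authorship .........
After op 4 (insert('b')): buffer="hhlbvbqbwgbzb" (len 13), cursors c1@4 c4@6 c2@11 c3@13, authorship ...1.4....2.3
After op 5 (insert('y')): buffer="hhlbyvbyqbwgbyzby" (len 17), cursors c1@5 c4@8 c2@14 c3@17, authorship ...11.44....22.33
After op 6 (move_right): buffer="hhlbyvbyqbwgbyzby" (len 17), cursors c1@6 c4@9 c2@15 c3@17, authorship ...11.44....22.33
After op 7 (delete): buffer="hhlbybybwgbyb" (len 13), cursors c1@5 c4@7 c2@12 c3@13, authorship ...1144...223
After op 8 (move_left): buffer="hhlbybybwgbyb" (len 13), cursors c1@4 c4@6 c2@11 c3@12, authorship ...1144...223
Authorship (.=original, N=cursor N): . . . 1 1 4 4 . . . 2 2 3
Index 11: author = 2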